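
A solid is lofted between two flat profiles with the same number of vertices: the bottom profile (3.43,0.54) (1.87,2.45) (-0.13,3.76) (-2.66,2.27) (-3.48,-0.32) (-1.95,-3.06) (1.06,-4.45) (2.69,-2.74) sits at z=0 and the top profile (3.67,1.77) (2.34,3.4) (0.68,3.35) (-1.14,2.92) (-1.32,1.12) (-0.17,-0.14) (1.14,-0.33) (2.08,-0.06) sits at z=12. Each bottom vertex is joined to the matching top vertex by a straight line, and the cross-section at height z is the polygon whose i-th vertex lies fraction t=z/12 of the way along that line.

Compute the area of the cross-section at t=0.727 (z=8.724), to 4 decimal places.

Cross-section at t=0.727: each vertex is (1-t)·p0[i] + t·p1[i].
  v1: (1-0.727)·(3.43,0.54) + 0.727·(3.67,1.77) = (3.6045,1.4342)
  v2: (1-0.727)·(1.87,2.45) + 0.727·(2.34,3.4) = (2.2117,3.1406)
  v3: (1-0.727)·(-0.13,3.76) + 0.727·(0.68,3.35) = (0.4589,3.4619)
  v4: (1-0.727)·(-2.66,2.27) + 0.727·(-1.14,2.92) = (-1.5550,2.7426)
  v5: (1-0.727)·(-3.48,-0.32) + 0.727·(-1.32,1.12) = (-1.9097,0.7269)
  v6: (1-0.727)·(-1.95,-3.06) + 0.727·(-0.17,-0.14) = (-0.6559,-0.9372)
  v7: (1-0.727)·(1.06,-4.45) + 0.727·(1.14,-0.33) = (1.1182,-1.4548)
  v8: (1-0.727)·(2.69,-2.74) + 0.727·(2.08,-0.06) = (2.2465,-0.7916)
Shoelace sum Σ(x_i·y_{i+1} − x_{i+1}·y_i):
  i=1: 3.6045·3.1406 − 2.2117·1.4342 = +8.1484 (running +8.1484)
  i=2: 2.2117·3.4619 − 0.4589·3.1406 = +6.2156 (running +14.3639)
  i=3: 0.4589·2.7426 − -1.5550·3.4619 = +6.6416 (running +21.0056)
  i=4: -1.5550·0.7269 − -1.9097·2.7426 = +4.1071 (running +25.1127)
  i=5: -1.9097·-0.9372 − -0.6559·0.7269 = +2.2665 (running +27.3792)
  i=6: -0.6559·-1.4548 − 1.1182·-0.9372 = +2.0021 (running +29.3813)
  i=7: 1.1182·-0.7916 − 2.2465·-1.4548 = +2.3830 (running +31.7643)
  i=8: 2.2465·1.4342 − 3.6045·-0.7916 = +6.0754 (running +37.8397)
Area = |Σ|/2 = |37.8397|/2 = 18.9199

Area at t=0.727: 18.9199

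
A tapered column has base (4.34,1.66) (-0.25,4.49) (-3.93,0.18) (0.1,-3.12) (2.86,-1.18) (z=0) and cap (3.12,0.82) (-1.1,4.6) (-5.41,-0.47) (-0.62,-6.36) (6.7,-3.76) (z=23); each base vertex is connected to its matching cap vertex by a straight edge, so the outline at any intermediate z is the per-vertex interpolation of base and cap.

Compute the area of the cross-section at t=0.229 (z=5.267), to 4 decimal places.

Cross-section at t=0.229: each vertex is (1-t)·p0[i] + t·p1[i].
  v1: (1-0.229)·(4.34,1.66) + 0.229·(3.12,0.82) = (4.0606,1.4676)
  v2: (1-0.229)·(-0.25,4.49) + 0.229·(-1.1,4.6) = (-0.4446,4.5152)
  v3: (1-0.229)·(-3.93,0.18) + 0.229·(-5.41,-0.47) = (-4.2689,0.0311)
  v4: (1-0.229)·(0.1,-3.12) + 0.229·(-0.62,-6.36) = (-0.0649,-3.8620)
  v5: (1-0.229)·(2.86,-1.18) + 0.229·(6.7,-3.76) = (3.7394,-1.7708)
Shoelace sum Σ(x_i·y_{i+1} − x_{i+1}·y_i):
  i=1: 4.0606·4.5152 − -0.4446·1.4676 = +18.9871 (running +18.9871)
  i=2: -0.4446·0.0311 − -4.2689·4.5152 = +19.2611 (running +38.2482)
  i=3: -4.2689·-3.8620 − -0.0649·0.0311 = +16.4884 (running +54.7366)
  i=4: -0.0649·-1.7708 − 3.7394·-3.8620 = +14.5561 (running +69.2928)
  i=5: 3.7394·1.4676 − 4.0606·-1.7708 = +12.6787 (running +81.9714)
Area = |Σ|/2 = |81.9714|/2 = 40.9857

Area at t=0.229: 40.9857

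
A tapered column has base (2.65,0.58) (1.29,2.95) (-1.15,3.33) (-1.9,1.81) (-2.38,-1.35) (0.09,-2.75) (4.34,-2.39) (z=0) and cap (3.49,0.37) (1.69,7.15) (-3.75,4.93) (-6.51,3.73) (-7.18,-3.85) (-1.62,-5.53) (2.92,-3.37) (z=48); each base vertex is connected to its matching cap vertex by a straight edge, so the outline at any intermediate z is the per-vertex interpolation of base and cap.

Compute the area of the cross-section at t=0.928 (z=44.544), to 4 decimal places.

Area at t=0.928: 91.9344

Cross-section at t=0.928: each vertex is (1-t)·p0[i] + t·p1[i].
  v1: (1-0.928)·(2.65,0.58) + 0.928·(3.49,0.37) = (3.4295,0.3851)
  v2: (1-0.928)·(1.29,2.95) + 0.928·(1.69,7.15) = (1.6612,6.8476)
  v3: (1-0.928)·(-1.15,3.33) + 0.928·(-3.75,4.93) = (-3.5628,4.8148)
  v4: (1-0.928)·(-1.9,1.81) + 0.928·(-6.51,3.73) = (-6.1781,3.5918)
  v5: (1-0.928)·(-2.38,-1.35) + 0.928·(-7.18,-3.85) = (-6.8344,-3.6700)
  v6: (1-0.928)·(0.09,-2.75) + 0.928·(-1.62,-5.53) = (-1.4969,-5.3298)
  v7: (1-0.928)·(4.34,-2.39) + 0.928·(2.92,-3.37) = (3.0222,-3.2994)
Shoelace sum Σ(x_i·y_{i+1} − x_{i+1}·y_i):
  i=1: 3.4295·6.8476 − 1.6612·0.3851 = +22.8442 (running +22.8442)
  i=2: 1.6612·4.8148 − -3.5628·6.8476 = +32.3950 (running +55.2392)
  i=3: -3.5628·3.5918 − -6.1781·4.8148 = +16.9495 (running +72.1887)
  i=4: -6.1781·-3.6700 − -6.8344·3.5918 = +47.2211 (running +119.4098)
  i=5: -6.8344·-5.3298 − -1.4969·-3.6700 = +30.9327 (running +150.3425)
  i=6: -1.4969·-3.2994 − 3.0222·-5.3298 = +21.0469 (running +171.3894)
  i=7: 3.0222·0.3851 − 3.4295·-3.2994 = +12.4794 (running +183.8688)
Area = |Σ|/2 = |183.8688|/2 = 91.9344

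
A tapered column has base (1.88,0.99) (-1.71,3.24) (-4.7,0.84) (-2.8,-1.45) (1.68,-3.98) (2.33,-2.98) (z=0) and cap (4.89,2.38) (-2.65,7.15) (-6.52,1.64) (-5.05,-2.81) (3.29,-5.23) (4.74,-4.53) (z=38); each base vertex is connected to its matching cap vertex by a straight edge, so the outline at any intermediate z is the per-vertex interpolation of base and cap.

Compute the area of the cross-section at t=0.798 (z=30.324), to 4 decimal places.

Cross-section at t=0.798: each vertex is (1-t)·p0[i] + t·p1[i].
  v1: (1-0.798)·(1.88,0.99) + 0.798·(4.89,2.38) = (4.2820,2.0992)
  v2: (1-0.798)·(-1.71,3.24) + 0.798·(-2.65,7.15) = (-2.4601,6.3602)
  v3: (1-0.798)·(-4.7,0.84) + 0.798·(-6.52,1.64) = (-6.1524,1.4784)
  v4: (1-0.798)·(-2.8,-1.45) + 0.798·(-5.05,-2.81) = (-4.5955,-2.5353)
  v5: (1-0.798)·(1.68,-3.98) + 0.798·(3.29,-5.23) = (2.9648,-4.9775)
  v6: (1-0.798)·(2.33,-2.98) + 0.798·(4.74,-4.53) = (4.2532,-4.2169)
Shoelace sum Σ(x_i·y_{i+1} − x_{i+1}·y_i):
  i=1: 4.2820·6.3602 − -2.4601·2.0992 = +32.3985 (running +32.3985)
  i=2: -2.4601·1.4784 − -6.1524·6.3602 = +35.4931 (running +67.8916)
  i=3: -6.1524·-2.5353 − -4.5955·1.4784 = +22.3919 (running +90.2835)
  i=4: -4.5955·-4.9775 − 2.9648·-2.5353 = +30.3906 (running +120.6742)
  i=5: 2.9648·-4.2169 − 4.2532·-4.9775 = +8.6680 (running +129.3422)
  i=6: 4.2532·2.0992 − 4.2820·-4.2169 = +26.9850 (running +156.3272)
Area = |Σ|/2 = |156.3272|/2 = 78.1636

Area at t=0.798: 78.1636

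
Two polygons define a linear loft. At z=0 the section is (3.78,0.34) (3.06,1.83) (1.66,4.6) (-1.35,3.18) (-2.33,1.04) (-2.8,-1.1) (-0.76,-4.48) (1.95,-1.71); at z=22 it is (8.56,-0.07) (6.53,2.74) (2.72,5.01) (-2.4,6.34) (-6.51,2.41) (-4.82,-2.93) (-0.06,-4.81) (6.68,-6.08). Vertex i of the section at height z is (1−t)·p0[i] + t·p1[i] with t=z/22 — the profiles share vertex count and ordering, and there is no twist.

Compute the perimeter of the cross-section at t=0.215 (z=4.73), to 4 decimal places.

Perimeter at t=0.215: 26.2419

Cross-section at t=0.215: each vertex is (1-t)·p0[i] + t·p1[i].
  v1: (1-0.215)·(3.78,0.34) + 0.215·(8.56,-0.07) = (4.8077,0.2519)
  v2: (1-0.215)·(3.06,1.83) + 0.215·(6.53,2.74) = (3.8061,2.0257)
  v3: (1-0.215)·(1.66,4.6) + 0.215·(2.72,5.01) = (1.8879,4.6881)
  v4: (1-0.215)·(-1.35,3.18) + 0.215·(-2.4,6.34) = (-1.5758,3.8594)
  v5: (1-0.215)·(-2.33,1.04) + 0.215·(-6.51,2.41) = (-3.2287,1.3346)
  v6: (1-0.215)·(-2.8,-1.1) + 0.215·(-4.82,-2.93) = (-3.2343,-1.4935)
  v7: (1-0.215)·(-0.76,-4.48) + 0.215·(-0.06,-4.81) = (-0.6095,-4.5510)
  v8: (1-0.215)·(1.95,-1.71) + 0.215·(6.68,-6.08) = (2.9669,-2.6495)
Perimeter = Σ |v_{i+1} − v_i|:
  edge 1→2: √(-1.0016² + 1.7738²) = 2.0371 (running 2.0371)
  edge 2→3: √(-1.9182² + 2.6625²) = 3.2815 (running 5.3186)
  edge 3→4: √(-3.4637² + -0.8287²) = 3.5614 (running 8.8800)
  edge 4→5: √(-1.6529² + -2.5248²) = 3.0178 (running 11.8978)
  edge 5→6: √(-0.0056² + -2.8280²) = 2.8280 (running 14.7258)
  edge 6→7: √(2.6248² + -3.0575²) = 4.0296 (running 18.7554)
  edge 7→8: √(3.5764² + 1.9014²) = 4.0505 (running 22.8059)
  edge 8→1: √(1.8407² + 2.9014²) = 3.4361 (running 26.2419)
Perimeter = 26.2419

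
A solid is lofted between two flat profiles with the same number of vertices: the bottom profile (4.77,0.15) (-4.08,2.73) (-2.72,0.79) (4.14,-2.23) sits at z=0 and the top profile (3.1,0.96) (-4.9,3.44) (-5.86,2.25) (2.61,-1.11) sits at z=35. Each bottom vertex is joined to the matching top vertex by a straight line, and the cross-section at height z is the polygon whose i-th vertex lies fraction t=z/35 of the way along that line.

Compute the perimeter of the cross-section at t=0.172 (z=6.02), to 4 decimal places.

Cross-section at t=0.172: each vertex is (1-t)·p0[i] + t·p1[i].
  v1: (1-0.172)·(4.77,0.15) + 0.172·(3.1,0.96) = (4.4828,0.2893)
  v2: (1-0.172)·(-4.08,2.73) + 0.172·(-4.9,3.44) = (-4.2210,2.8521)
  v3: (1-0.172)·(-2.72,0.79) + 0.172·(-5.86,2.25) = (-3.2601,1.0411)
  v4: (1-0.172)·(4.14,-2.23) + 0.172·(2.61,-1.11) = (3.8768,-2.0374)
Perimeter = Σ |v_{i+1} − v_i|:
  edge 1→2: √(-8.7038² + 2.5628²) = 9.0733 (running 9.0733)
  edge 2→3: √(0.9610² + -1.8110²) = 2.0502 (running 11.1234)
  edge 3→4: √(7.1369² + -3.0785²) = 7.7726 (running 18.8960)
  edge 4→1: √(0.6059² + 2.3267²) = 2.4043 (running 21.3003)
Perimeter = 21.3003

Perimeter at t=0.172: 21.3003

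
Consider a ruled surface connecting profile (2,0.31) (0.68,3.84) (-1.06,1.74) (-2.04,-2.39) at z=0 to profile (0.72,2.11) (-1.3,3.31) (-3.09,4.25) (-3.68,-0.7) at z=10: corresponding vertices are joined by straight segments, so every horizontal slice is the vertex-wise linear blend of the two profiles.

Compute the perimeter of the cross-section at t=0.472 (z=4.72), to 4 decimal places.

Cross-section at t=0.472: each vertex is (1-t)·p0[i] + t·p1[i].
  v1: (1-0.472)·(2,0.31) + 0.472·(0.72,2.11) = (1.3958,1.1596)
  v2: (1-0.472)·(0.68,3.84) + 0.472·(-1.3,3.31) = (-0.2546,3.5898)
  v3: (1-0.472)·(-1.06,1.74) + 0.472·(-3.09,4.25) = (-2.0182,2.9247)
  v4: (1-0.472)·(-2.04,-2.39) + 0.472·(-3.68,-0.7) = (-2.8141,-1.5923)
Perimeter = Σ |v_{i+1} − v_i|:
  edge 1→2: √(-1.6504² + 2.4302²) = 2.9377 (running 2.9377)
  edge 2→3: √(-1.7636² + -0.6651²) = 1.8849 (running 4.8225)
  edge 3→4: √(-0.7959² + -4.5170²) = 4.5866 (running 9.4091)
  edge 4→1: √(4.2099² + 2.7519²) = 5.0296 (running 14.4387)
Perimeter = 14.4387

Perimeter at t=0.472: 14.4387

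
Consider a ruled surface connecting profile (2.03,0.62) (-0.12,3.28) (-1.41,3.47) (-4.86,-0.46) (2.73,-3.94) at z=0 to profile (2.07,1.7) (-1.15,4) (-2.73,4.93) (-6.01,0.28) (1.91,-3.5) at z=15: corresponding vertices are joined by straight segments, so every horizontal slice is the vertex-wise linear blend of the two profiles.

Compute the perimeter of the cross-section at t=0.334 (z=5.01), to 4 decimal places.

Cross-section at t=0.334: each vertex is (1-t)·p0[i] + t·p1[i].
  v1: (1-0.334)·(2.03,0.62) + 0.334·(2.07,1.7) = (2.0434,0.9807)
  v2: (1-0.334)·(-0.12,3.28) + 0.334·(-1.15,4) = (-0.4640,3.5205)
  v3: (1-0.334)·(-1.41,3.47) + 0.334·(-2.73,4.93) = (-1.8509,3.9576)
  v4: (1-0.334)·(-4.86,-0.46) + 0.334·(-6.01,0.28) = (-5.2441,-0.2128)
  v5: (1-0.334)·(2.73,-3.94) + 0.334·(1.91,-3.5) = (2.4561,-3.7930)
Perimeter = Σ |v_{i+1} − v_i|:
  edge 1→2: √(-2.5074² + 2.5398²) = 3.5689 (running 3.5689)
  edge 2→3: √(-1.3869² + 0.4372²) = 1.4541 (running 5.0231)
  edge 3→4: √(-3.3932² + -4.1705²) = 5.3765 (running 10.3996)
  edge 4→5: √(7.7002² + -3.5802²) = 8.4918 (running 18.8914)
  edge 5→1: √(-0.4128² + 4.7738²) = 4.7916 (running 23.6830)
Perimeter = 23.6830

Perimeter at t=0.334: 23.6830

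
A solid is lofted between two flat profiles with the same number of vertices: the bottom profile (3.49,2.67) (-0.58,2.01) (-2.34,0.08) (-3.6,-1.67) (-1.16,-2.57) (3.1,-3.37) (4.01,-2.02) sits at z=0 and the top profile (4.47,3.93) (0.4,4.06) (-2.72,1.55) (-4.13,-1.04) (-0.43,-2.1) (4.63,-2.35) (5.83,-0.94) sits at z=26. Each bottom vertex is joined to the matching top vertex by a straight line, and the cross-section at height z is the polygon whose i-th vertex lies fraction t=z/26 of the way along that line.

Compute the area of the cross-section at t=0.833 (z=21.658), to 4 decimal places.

Area at t=0.833: 43.5641

Cross-section at t=0.833: each vertex is (1-t)·p0[i] + t·p1[i].
  v1: (1-0.833)·(3.49,2.67) + 0.833·(4.47,3.93) = (4.3063,3.7196)
  v2: (1-0.833)·(-0.58,2.01) + 0.833·(0.4,4.06) = (0.2363,3.7176)
  v3: (1-0.833)·(-2.34,0.08) + 0.833·(-2.72,1.55) = (-2.6565,1.3045)
  v4: (1-0.833)·(-3.6,-1.67) + 0.833·(-4.13,-1.04) = (-4.0415,-1.1452)
  v5: (1-0.833)·(-1.16,-2.57) + 0.833·(-0.43,-2.1) = (-0.5519,-2.1785)
  v6: (1-0.833)·(3.1,-3.37) + 0.833·(4.63,-2.35) = (4.3745,-2.5203)
  v7: (1-0.833)·(4.01,-2.02) + 0.833·(5.83,-0.94) = (5.5261,-1.1204)
Shoelace sum Σ(x_i·y_{i+1} − x_{i+1}·y_i):
  i=1: 4.3063·3.7176 − 0.2363·3.7196 = +15.1304 (running +15.1304)
  i=2: 0.2363·1.3045 − -2.6565·3.7176 = +10.1844 (running +25.3148)
  i=3: -2.6565·-1.1452 − -4.0415·1.3045 = +8.3145 (running +33.6292)
  i=4: -4.0415·-2.1785 − -0.5519·-1.1452 = +8.1723 (running +41.8015)
  i=5: -0.5519·-2.5203 − 4.3745·-2.1785 = +10.9208 (running +52.7223)
  i=6: 4.3745·-1.1204 − 5.5261·-2.5203 = +9.0265 (running +61.7489)
  i=7: 5.5261·3.7196 − 4.3063·-1.1204 = +25.3793 (running +87.1281)
Area = |Σ|/2 = |87.1281|/2 = 43.5641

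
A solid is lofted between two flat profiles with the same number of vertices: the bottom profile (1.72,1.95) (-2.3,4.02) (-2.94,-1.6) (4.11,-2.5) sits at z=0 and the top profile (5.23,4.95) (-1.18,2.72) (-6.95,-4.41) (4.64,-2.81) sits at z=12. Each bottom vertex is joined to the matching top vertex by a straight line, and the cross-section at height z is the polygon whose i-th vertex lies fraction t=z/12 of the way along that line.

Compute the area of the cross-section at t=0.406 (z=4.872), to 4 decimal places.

Area at t=0.406: 41.8249

Cross-section at t=0.406: each vertex is (1-t)·p0[i] + t·p1[i].
  v1: (1-0.406)·(1.72,1.95) + 0.406·(5.23,4.95) = (3.1451,3.1680)
  v2: (1-0.406)·(-2.3,4.02) + 0.406·(-1.18,2.72) = (-1.8453,3.4922)
  v3: (1-0.406)·(-2.94,-1.6) + 0.406·(-6.95,-4.41) = (-4.5681,-2.7409)
  v4: (1-0.406)·(4.11,-2.5) + 0.406·(4.64,-2.81) = (4.3252,-2.6259)
Shoelace sum Σ(x_i·y_{i+1} − x_{i+1}·y_i):
  i=1: 3.1451·3.4922 − -1.8453·3.1680 = +16.8290 (running +16.8290)
  i=2: -1.8453·-2.7409 − -4.5681·3.4922 = +21.0102 (running +37.8393)
  i=3: -4.5681·-2.6259 − 4.3252·-2.7409 = +23.8498 (running +61.6891)
  i=4: 4.3252·3.1680 − 3.1451·-2.6259 = +21.9607 (running +83.6497)
Area = |Σ|/2 = |83.6497|/2 = 41.8249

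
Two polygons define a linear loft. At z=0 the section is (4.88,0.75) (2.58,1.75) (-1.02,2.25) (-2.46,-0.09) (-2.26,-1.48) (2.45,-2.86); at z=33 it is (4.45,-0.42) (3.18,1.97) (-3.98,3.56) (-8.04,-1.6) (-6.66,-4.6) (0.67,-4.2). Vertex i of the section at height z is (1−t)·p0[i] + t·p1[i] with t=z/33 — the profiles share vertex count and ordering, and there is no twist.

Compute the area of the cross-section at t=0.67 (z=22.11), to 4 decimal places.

Cross-section at t=0.67: each vertex is (1-t)·p0[i] + t·p1[i].
  v1: (1-0.67)·(4.88,0.75) + 0.67·(4.45,-0.42) = (4.5919,-0.0339)
  v2: (1-0.67)·(2.58,1.75) + 0.67·(3.18,1.97) = (2.9820,1.8974)
  v3: (1-0.67)·(-1.02,2.25) + 0.67·(-3.98,3.56) = (-3.0032,3.1277)
  v4: (1-0.67)·(-2.46,-0.09) + 0.67·(-8.04,-1.6) = (-6.1986,-1.1017)
  v5: (1-0.67)·(-2.26,-1.48) + 0.67·(-6.66,-4.6) = (-5.2080,-3.5704)
  v6: (1-0.67)·(2.45,-2.86) + 0.67·(0.67,-4.2) = (1.2574,-3.7578)
Shoelace sum Σ(x_i·y_{i+1} − x_{i+1}·y_i):
  i=1: 4.5919·1.8974 − 2.9820·-0.0339 = +8.8138 (running +8.8138)
  i=2: 2.9820·3.1277 − -3.0032·1.8974 = +15.0251 (running +23.8388)
  i=3: -3.0032·-1.1017 − -6.1986·3.1277 = +22.6960 (running +46.5348)
  i=4: -6.1986·-3.5704 − -5.2080·-1.1017 = +16.3938 (running +62.9286)
  i=5: -5.2080·-3.7578 − 1.2574·-3.5704 = +24.0600 (running +86.9887)
  i=6: 1.2574·-0.0339 − 4.5919·-3.7578 = +17.2128 (running +104.2015)
Area = |Σ|/2 = |104.2015|/2 = 52.1008

Area at t=0.67: 52.1008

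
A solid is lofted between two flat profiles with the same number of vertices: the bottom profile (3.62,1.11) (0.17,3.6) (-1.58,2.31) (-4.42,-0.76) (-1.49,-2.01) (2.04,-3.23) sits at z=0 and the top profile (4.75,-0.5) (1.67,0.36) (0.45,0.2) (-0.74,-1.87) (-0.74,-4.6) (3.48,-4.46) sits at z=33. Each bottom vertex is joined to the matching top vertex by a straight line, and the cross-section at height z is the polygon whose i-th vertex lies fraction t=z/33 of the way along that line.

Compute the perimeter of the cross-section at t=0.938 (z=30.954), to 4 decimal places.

Perimeter at t=0.938: 18.0243

Cross-section at t=0.938: each vertex is (1-t)·p0[i] + t·p1[i].
  v1: (1-0.938)·(3.62,1.11) + 0.938·(4.75,-0.5) = (4.6799,-0.4002)
  v2: (1-0.938)·(0.17,3.6) + 0.938·(1.67,0.36) = (1.5770,0.5609)
  v3: (1-0.938)·(-1.58,2.31) + 0.938·(0.45,0.2) = (0.3241,0.3308)
  v4: (1-0.938)·(-4.42,-0.76) + 0.938·(-0.74,-1.87) = (-0.9682,-1.8012)
  v5: (1-0.938)·(-1.49,-2.01) + 0.938·(-0.74,-4.6) = (-0.7865,-4.4394)
  v6: (1-0.938)·(2.04,-3.23) + 0.938·(3.48,-4.46) = (3.3907,-4.3837)
Perimeter = Σ |v_{i+1} − v_i|:
  edge 1→2: √(-3.1029² + 0.9611²) = 3.2484 (running 3.2484)
  edge 2→3: √(-1.2529² + -0.2301²) = 1.2738 (running 4.5222)
  edge 3→4: √(-1.2923² + -2.1320²) = 2.4931 (running 7.0153)
  edge 4→5: √(0.1817² + -2.6382²) = 2.6445 (running 9.6597)
  edge 5→6: √(4.1772² + 0.0557²) = 4.1776 (running 13.8373)
  edge 6→1: √(1.2892² + 3.9836²) = 4.1870 (running 18.0243)
Perimeter = 18.0243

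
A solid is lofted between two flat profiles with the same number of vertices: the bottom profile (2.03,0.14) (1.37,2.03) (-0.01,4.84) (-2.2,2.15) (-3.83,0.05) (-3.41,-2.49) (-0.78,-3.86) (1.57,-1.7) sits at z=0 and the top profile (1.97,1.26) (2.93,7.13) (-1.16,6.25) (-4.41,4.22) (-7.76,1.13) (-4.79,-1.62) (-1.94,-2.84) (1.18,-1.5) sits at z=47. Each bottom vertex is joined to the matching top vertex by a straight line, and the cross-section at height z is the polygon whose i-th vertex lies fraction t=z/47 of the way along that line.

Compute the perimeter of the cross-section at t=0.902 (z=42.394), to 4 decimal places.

Cross-section at t=0.902: each vertex is (1-t)·p0[i] + t·p1[i].
  v1: (1-0.902)·(2.03,0.14) + 0.902·(1.97,1.26) = (1.9759,1.1502)
  v2: (1-0.902)·(1.37,2.03) + 0.902·(2.93,7.13) = (2.7771,6.6302)
  v3: (1-0.902)·(-0.01,4.84) + 0.902·(-1.16,6.25) = (-1.0473,6.1118)
  v4: (1-0.902)·(-2.2,2.15) + 0.902·(-4.41,4.22) = (-4.1934,4.0171)
  v5: (1-0.902)·(-3.83,0.05) + 0.902·(-7.76,1.13) = (-7.3749,1.0242)
  v6: (1-0.902)·(-3.41,-2.49) + 0.902·(-4.79,-1.62) = (-4.6548,-1.7053)
  v7: (1-0.902)·(-0.78,-3.86) + 0.902·(-1.94,-2.84) = (-1.8263,-2.9400)
  v8: (1-0.902)·(1.57,-1.7) + 0.902·(1.18,-1.5) = (1.2182,-1.5196)
Perimeter = Σ |v_{i+1} − v_i|:
  edge 1→2: √(0.8012² + 5.4800²) = 5.5382 (running 5.5382)
  edge 2→3: √(-3.8244² + -0.5184²) = 3.8594 (running 9.3976)
  edge 3→4: √(-3.1461² + -2.0947²) = 3.7797 (running 13.1773)
  edge 4→5: √(-3.1814² + -2.9930²) = 4.3680 (running 17.5453)
  edge 5→6: √(2.7201² + -2.7294²) = 3.8534 (running 21.3987)
  edge 6→7: √(2.8284² + -1.2347²) = 3.0862 (running 24.4849)
  edge 7→8: √(3.0445² + 1.4204²) = 3.3596 (running 27.8444)
  edge 8→1: √(0.7577² + 2.6698²) = 2.7753 (running 30.6197)
Perimeter = 30.6197

Perimeter at t=0.902: 30.6197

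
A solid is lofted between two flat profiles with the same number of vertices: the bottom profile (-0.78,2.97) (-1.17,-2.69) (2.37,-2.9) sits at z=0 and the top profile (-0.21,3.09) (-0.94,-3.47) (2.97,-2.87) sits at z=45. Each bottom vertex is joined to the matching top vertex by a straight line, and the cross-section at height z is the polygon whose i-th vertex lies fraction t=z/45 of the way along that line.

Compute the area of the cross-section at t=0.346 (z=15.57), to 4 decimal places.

Area at t=0.346: 10.9338

Cross-section at t=0.346: each vertex is (1-t)·p0[i] + t·p1[i].
  v1: (1-0.346)·(-0.78,2.97) + 0.346·(-0.21,3.09) = (-0.5828,3.0115)
  v2: (1-0.346)·(-1.17,-2.69) + 0.346·(-0.94,-3.47) = (-1.0904,-2.9599)
  v3: (1-0.346)·(2.37,-2.9) + 0.346·(2.97,-2.87) = (2.5776,-2.8896)
Shoelace sum Σ(x_i·y_{i+1} − x_{i+1}·y_i):
  i=1: -0.5828·-2.9599 − -1.0904·3.0115 = +5.0088 (running +5.0088)
  i=2: -1.0904·-2.8896 − 2.5776·-2.9599 = +10.7803 (running +15.7891)
  i=3: 2.5776·3.0115 − -0.5828·-2.8896 = +6.0785 (running +21.8675)
Area = |Σ|/2 = |21.8675|/2 = 10.9338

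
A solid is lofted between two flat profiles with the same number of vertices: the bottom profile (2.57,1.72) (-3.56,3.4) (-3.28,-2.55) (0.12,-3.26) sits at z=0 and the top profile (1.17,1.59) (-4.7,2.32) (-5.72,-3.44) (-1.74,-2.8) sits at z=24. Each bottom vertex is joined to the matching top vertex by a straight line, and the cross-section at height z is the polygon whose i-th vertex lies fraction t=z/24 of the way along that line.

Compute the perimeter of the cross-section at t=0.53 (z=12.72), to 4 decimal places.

Perimeter at t=0.53: 21.0665

Cross-section at t=0.53: each vertex is (1-t)·p0[i] + t·p1[i].
  v1: (1-0.53)·(2.57,1.72) + 0.53·(1.17,1.59) = (1.8280,1.6511)
  v2: (1-0.53)·(-3.56,3.4) + 0.53·(-4.7,2.32) = (-4.1642,2.8276)
  v3: (1-0.53)·(-3.28,-2.55) + 0.53·(-5.72,-3.44) = (-4.5732,-3.0217)
  v4: (1-0.53)·(0.12,-3.26) + 0.53·(-1.74,-2.8) = (-0.8658,-3.0162)
Perimeter = Σ |v_{i+1} − v_i|:
  edge 1→2: √(-5.9922² + 1.1765²) = 6.1066 (running 6.1066)
  edge 2→3: √(-0.4090² + -5.8493²) = 5.8636 (running 11.9702)
  edge 3→4: √(3.7074² + 0.0055²) = 3.7074 (running 15.6776)
  edge 4→1: √(2.6938² + 4.6673²) = 5.3889 (running 21.0665)
Perimeter = 21.0665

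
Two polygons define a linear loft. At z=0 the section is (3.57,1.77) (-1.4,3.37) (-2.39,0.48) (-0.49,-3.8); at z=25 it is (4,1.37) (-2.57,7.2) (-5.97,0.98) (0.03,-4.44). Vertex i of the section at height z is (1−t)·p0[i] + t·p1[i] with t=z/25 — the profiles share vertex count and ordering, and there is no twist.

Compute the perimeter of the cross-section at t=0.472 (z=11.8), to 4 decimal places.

Perimeter at t=0.472: 24.8222

Cross-section at t=0.472: each vertex is (1-t)·p0[i] + t·p1[i].
  v1: (1-0.472)·(3.57,1.77) + 0.472·(4,1.37) = (3.7730,1.5812)
  v2: (1-0.472)·(-1.4,3.37) + 0.472·(-2.57,7.2) = (-1.9522,5.1778)
  v3: (1-0.472)·(-2.39,0.48) + 0.472·(-5.97,0.98) = (-4.0798,0.7160)
  v4: (1-0.472)·(-0.49,-3.8) + 0.472·(0.03,-4.44) = (-0.2446,-4.1021)
Perimeter = Σ |v_{i+1} − v_i|:
  edge 1→2: √(-5.7252² + 3.5966²) = 6.7612 (running 6.7612)
  edge 2→3: √(-2.1275² + -4.4618²) = 4.9430 (running 11.7042)
  edge 3→4: √(3.8352² + -4.8181²) = 6.1581 (running 17.8623)
  edge 4→1: √(4.0175² + 5.6833²) = 6.9599 (running 24.8222)
Perimeter = 24.8222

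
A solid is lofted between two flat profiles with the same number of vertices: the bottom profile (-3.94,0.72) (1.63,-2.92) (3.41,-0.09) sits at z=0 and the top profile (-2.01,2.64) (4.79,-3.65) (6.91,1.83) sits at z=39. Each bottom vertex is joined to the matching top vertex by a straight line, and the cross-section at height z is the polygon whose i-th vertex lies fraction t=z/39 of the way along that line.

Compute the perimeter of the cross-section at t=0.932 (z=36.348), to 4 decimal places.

Cross-section at t=0.932: each vertex is (1-t)·p0[i] + t·p1[i].
  v1: (1-0.932)·(-3.94,0.72) + 0.932·(-2.01,2.64) = (-2.1412,2.5094)
  v2: (1-0.932)·(1.63,-2.92) + 0.932·(4.79,-3.65) = (4.5751,-3.6004)
  v3: (1-0.932)·(3.41,-0.09) + 0.932·(6.91,1.83) = (6.6720,1.6994)
Perimeter = Σ |v_{i+1} − v_i|:
  edge 1→2: √(6.7164² + -6.1098²) = 9.0796 (running 9.0796)
  edge 2→3: √(2.0969² + 5.2998²) = 5.6995 (running 14.7791)
  edge 3→1: √(-8.8132² + 0.8100²) = 8.8504 (running 23.6295)
Perimeter = 23.6295

Perimeter at t=0.932: 23.6295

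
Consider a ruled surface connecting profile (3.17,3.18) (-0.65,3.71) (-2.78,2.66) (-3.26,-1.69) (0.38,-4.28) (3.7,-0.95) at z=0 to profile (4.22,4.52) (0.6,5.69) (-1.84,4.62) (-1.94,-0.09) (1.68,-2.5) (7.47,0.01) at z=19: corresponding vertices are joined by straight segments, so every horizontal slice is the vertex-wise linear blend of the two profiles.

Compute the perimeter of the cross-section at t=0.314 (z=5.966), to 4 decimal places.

Cross-section at t=0.314: each vertex is (1-t)·p0[i] + t·p1[i].
  v1: (1-0.314)·(3.17,3.18) + 0.314·(4.22,4.52) = (3.4997,3.6008)
  v2: (1-0.314)·(-0.65,3.71) + 0.314·(0.6,5.69) = (-0.2575,4.3317)
  v3: (1-0.314)·(-2.78,2.66) + 0.314·(-1.84,4.62) = (-2.4848,3.2754)
  v4: (1-0.314)·(-3.26,-1.69) + 0.314·(-1.94,-0.09) = (-2.8455,-1.1876)
  v5: (1-0.314)·(0.38,-4.28) + 0.314·(1.68,-2.5) = (0.7882,-3.7211)
  v6: (1-0.314)·(3.7,-0.95) + 0.314·(7.47,0.01) = (4.8838,-0.6486)
Perimeter = Σ |v_{i+1} − v_i|:
  edge 1→2: √(-3.7572² + 0.7310²) = 3.8276 (running 3.8276)
  edge 2→3: √(-2.2273² + -1.0563²) = 2.4651 (running 6.2928)
  edge 3→4: √(-0.3607² + -4.4630²) = 4.4776 (running 10.7703)
  edge 4→5: √(3.6337² + -2.5335²) = 4.4297 (running 15.2001)
  edge 5→6: √(4.0956² + 3.0725²) = 5.1200 (running 20.3200)
  edge 6→1: √(-1.3841² + 4.2493²) = 4.4690 (running 24.7891)
Perimeter = 24.7891

Perimeter at t=0.314: 24.7891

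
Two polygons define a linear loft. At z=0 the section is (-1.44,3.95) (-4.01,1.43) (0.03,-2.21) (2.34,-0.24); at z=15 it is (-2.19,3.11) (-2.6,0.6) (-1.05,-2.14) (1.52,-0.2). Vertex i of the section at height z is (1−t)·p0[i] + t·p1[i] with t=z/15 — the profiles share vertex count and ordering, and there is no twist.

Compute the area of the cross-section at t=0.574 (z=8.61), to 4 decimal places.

Cross-section at t=0.574: each vertex is (1-t)·p0[i] + t·p1[i].
  v1: (1-0.574)·(-1.44,3.95) + 0.574·(-2.19,3.11) = (-1.8705,3.4678)
  v2: (1-0.574)·(-4.01,1.43) + 0.574·(-2.6,0.6) = (-3.2007,0.9536)
  v3: (1-0.574)·(0.03,-2.21) + 0.574·(-1.05,-2.14) = (-0.5899,-2.1698)
  v4: (1-0.574)·(2.34,-0.24) + 0.574·(1.52,-0.2) = (1.8693,-0.2170)
Shoelace sum Σ(x_i·y_{i+1} − x_{i+1}·y_i):
  i=1: -1.8705·0.9536 − -3.2007·3.4678 = +9.3157 (running +9.3157)
  i=2: -3.2007·-2.1698 − -0.5899·0.9536 = +7.5074 (running +16.8231)
  i=3: -0.5899·-0.2170 − 1.8693·-2.1698 = +4.1841 (running +21.0072)
  i=4: 1.8693·3.4678 − -1.8705·-0.2170 = +6.0765 (running +27.0838)
Area = |Σ|/2 = |27.0838|/2 = 13.5419

Area at t=0.574: 13.5419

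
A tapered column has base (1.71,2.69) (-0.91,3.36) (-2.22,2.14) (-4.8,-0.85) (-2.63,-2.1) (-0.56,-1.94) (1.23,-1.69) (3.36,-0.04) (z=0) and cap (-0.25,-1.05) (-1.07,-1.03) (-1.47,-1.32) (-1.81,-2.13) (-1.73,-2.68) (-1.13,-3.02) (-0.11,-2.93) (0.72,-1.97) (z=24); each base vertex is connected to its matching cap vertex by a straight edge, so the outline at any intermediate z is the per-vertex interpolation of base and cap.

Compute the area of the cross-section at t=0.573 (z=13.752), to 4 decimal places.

Cross-section at t=0.573: each vertex is (1-t)·p0[i] + t·p1[i].
  v1: (1-0.573)·(1.71,2.69) + 0.573·(-0.25,-1.05) = (0.5869,0.5470)
  v2: (1-0.573)·(-0.91,3.36) + 0.573·(-1.07,-1.03) = (-1.0017,0.8445)
  v3: (1-0.573)·(-2.22,2.14) + 0.573·(-1.47,-1.32) = (-1.7903,0.1574)
  v4: (1-0.573)·(-4.8,-0.85) + 0.573·(-1.81,-2.13) = (-3.0867,-1.5834)
  v5: (1-0.573)·(-2.63,-2.1) + 0.573·(-1.73,-2.68) = (-2.1143,-2.4323)
  v6: (1-0.573)·(-0.56,-1.94) + 0.573·(-1.13,-3.02) = (-0.8866,-2.5588)
  v7: (1-0.573)·(1.23,-1.69) + 0.573·(-0.11,-2.93) = (0.4622,-2.4005)
  v8: (1-0.573)·(3.36,-0.04) + 0.573·(0.72,-1.97) = (1.8473,-1.1459)
Shoelace sum Σ(x_i·y_{i+1} − x_{i+1}·y_i):
  i=1: 0.5869·0.8445 − -1.0017·0.5470 = +1.0436 (running +1.0436)
  i=2: -1.0017·0.1574 − -1.7903·0.8445 = +1.3542 (running +2.3978)
  i=3: -1.7903·-1.5834 − -3.0867·0.1574 = +3.3207 (running +5.7185)
  i=4: -3.0867·-2.4323 − -2.1143·-1.5834 = +4.1601 (running +9.8786)
  i=5: -2.1143·-2.5588 − -0.8866·-2.4323 = +3.2536 (running +13.1322)
  i=6: -0.8866·-2.4005 − 0.4622·-2.5588 = +3.3110 (running +16.4432)
  i=7: 0.4622·-1.1459 − 1.8473·-2.4005 = +3.9048 (running +20.3480)
  i=8: 1.8473·0.5470 − 0.5869·-1.1459 = +1.6830 (running +22.0310)
Area = |Σ|/2 = |22.0310|/2 = 11.0155

Area at t=0.573: 11.0155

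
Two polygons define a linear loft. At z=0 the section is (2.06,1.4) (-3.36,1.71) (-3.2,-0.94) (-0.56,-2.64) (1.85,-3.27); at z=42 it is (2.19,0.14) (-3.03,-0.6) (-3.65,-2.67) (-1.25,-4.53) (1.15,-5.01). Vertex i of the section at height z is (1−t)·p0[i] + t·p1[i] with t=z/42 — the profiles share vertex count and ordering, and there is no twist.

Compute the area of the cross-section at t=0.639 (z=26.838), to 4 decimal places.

Cross-section at t=0.639: each vertex is (1-t)·p0[i] + t·p1[i].
  v1: (1-0.639)·(2.06,1.4) + 0.639·(2.19,0.14) = (2.1431,0.5949)
  v2: (1-0.639)·(-3.36,1.71) + 0.639·(-3.03,-0.6) = (-3.1491,0.2339)
  v3: (1-0.639)·(-3.2,-0.94) + 0.639·(-3.65,-2.67) = (-3.4875,-2.0455)
  v4: (1-0.639)·(-0.56,-2.64) + 0.639·(-1.25,-4.53) = (-1.0009,-3.8477)
  v5: (1-0.639)·(1.85,-3.27) + 0.639·(1.15,-5.01) = (1.4027,-4.3819)
Shoelace sum Σ(x_i·y_{i+1} − x_{i+1}·y_i):
  i=1: 2.1431·0.2339 − -3.1491·0.5949 = +2.3746 (running +2.3746)
  i=2: -3.1491·-2.0455 − -3.4875·0.2339 = +7.2572 (running +9.6318)
  i=3: -3.4875·-3.8477 − -1.0009·-2.0455 = +11.3717 (running +21.0036)
  i=4: -1.0009·-4.3819 − 1.4027·-3.8477 = +9.7830 (running +30.7866)
  i=5: 1.4027·0.5949 − 2.1431·-4.3819 = +10.2250 (running +41.0116)
Area = |Σ|/2 = |41.0116|/2 = 20.5058

Area at t=0.639: 20.5058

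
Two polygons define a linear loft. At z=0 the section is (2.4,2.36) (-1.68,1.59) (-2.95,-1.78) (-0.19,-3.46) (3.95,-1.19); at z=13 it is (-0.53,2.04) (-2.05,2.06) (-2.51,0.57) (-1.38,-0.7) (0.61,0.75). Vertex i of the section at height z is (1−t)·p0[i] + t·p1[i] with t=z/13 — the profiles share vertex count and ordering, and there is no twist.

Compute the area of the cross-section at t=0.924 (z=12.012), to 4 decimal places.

Cross-section at t=0.924: each vertex is (1-t)·p0[i] + t·p1[i].
  v1: (1-0.924)·(2.4,2.36) + 0.924·(-0.53,2.04) = (-0.3073,2.0643)
  v2: (1-0.924)·(-1.68,1.59) + 0.924·(-2.05,2.06) = (-2.0219,2.0243)
  v3: (1-0.924)·(-2.95,-1.78) + 0.924·(-2.51,0.57) = (-2.5434,0.3914)
  v4: (1-0.924)·(-0.19,-3.46) + 0.924·(-1.38,-0.7) = (-1.2896,-0.9098)
  v5: (1-0.924)·(3.95,-1.19) + 0.924·(0.61,0.75) = (0.8638,0.6026)
Shoelace sum Σ(x_i·y_{i+1} − x_{i+1}·y_i):
  i=1: -0.3073·2.0243 − -2.0219·2.0643 = +3.5517 (running +3.5517)
  i=2: -2.0219·0.3914 − -2.5434·2.0243 = +4.3573 (running +7.9090)
  i=3: -2.5434·-0.9098 − -1.2896·0.3914 = +2.8187 (running +10.7276)
  i=4: -1.2896·0.6026 − 0.8638·-0.9098 = +0.0088 (running +10.7365)
  i=5: 0.8638·2.0643 − -0.3073·0.6026 = +1.9684 (running +12.7049)
Area = |Σ|/2 = |12.7049|/2 = 6.3525

Area at t=0.924: 6.3525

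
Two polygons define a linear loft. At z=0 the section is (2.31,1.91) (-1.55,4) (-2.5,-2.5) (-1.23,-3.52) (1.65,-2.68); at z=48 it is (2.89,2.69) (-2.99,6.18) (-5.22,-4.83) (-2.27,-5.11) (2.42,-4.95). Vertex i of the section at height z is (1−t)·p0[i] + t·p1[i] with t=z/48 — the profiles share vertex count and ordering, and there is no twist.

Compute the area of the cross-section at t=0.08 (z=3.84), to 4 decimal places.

Cross-section at t=0.08: each vertex is (1-t)·p0[i] + t·p1[i].
  v1: (1-0.08)·(2.31,1.91) + 0.08·(2.89,2.69) = (2.3564,1.9724)
  v2: (1-0.08)·(-1.55,4) + 0.08·(-2.99,6.18) = (-1.6652,4.1744)
  v3: (1-0.08)·(-2.5,-2.5) + 0.08·(-5.22,-4.83) = (-2.7176,-2.6864)
  v4: (1-0.08)·(-1.23,-3.52) + 0.08·(-2.27,-5.11) = (-1.3132,-3.6472)
  v5: (1-0.08)·(1.65,-2.68) + 0.08·(2.42,-4.95) = (1.7116,-2.8616)
Shoelace sum Σ(x_i·y_{i+1} − x_{i+1}·y_i):
  i=1: 2.3564·4.1744 − -1.6652·1.9724 = +13.1210 (running +13.1210)
  i=2: -1.6652·-2.6864 − -2.7176·4.1744 = +15.8177 (running +28.9387)
  i=3: -2.7176·-3.6472 − -1.3132·-2.6864 = +6.3839 (running +35.3226)
  i=4: -1.3132·-2.8616 − 1.7116·-3.6472 = +10.0004 (running +45.3230)
  i=5: 1.7116·1.9724 − 2.3564·-2.8616 = +10.1190 (running +55.4420)
Area = |Σ|/2 = |55.4420|/2 = 27.7210

Area at t=0.08: 27.7210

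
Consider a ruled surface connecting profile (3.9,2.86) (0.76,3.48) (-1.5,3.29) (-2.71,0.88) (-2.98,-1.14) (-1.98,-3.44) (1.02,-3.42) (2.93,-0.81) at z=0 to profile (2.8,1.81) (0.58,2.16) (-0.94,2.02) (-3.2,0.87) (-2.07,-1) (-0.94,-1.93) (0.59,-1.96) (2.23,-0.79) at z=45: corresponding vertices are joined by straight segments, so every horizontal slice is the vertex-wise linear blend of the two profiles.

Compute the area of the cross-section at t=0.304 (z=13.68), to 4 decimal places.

Area at t=0.304: 29.4748

Cross-section at t=0.304: each vertex is (1-t)·p0[i] + t·p1[i].
  v1: (1-0.304)·(3.9,2.86) + 0.304·(2.8,1.81) = (3.5656,2.5408)
  v2: (1-0.304)·(0.76,3.48) + 0.304·(0.58,2.16) = (0.7053,3.0787)
  v3: (1-0.304)·(-1.5,3.29) + 0.304·(-0.94,2.02) = (-1.3298,2.9039)
  v4: (1-0.304)·(-2.71,0.88) + 0.304·(-3.2,0.87) = (-2.8590,0.8770)
  v5: (1-0.304)·(-2.98,-1.14) + 0.304·(-2.07,-1) = (-2.7034,-1.0974)
  v6: (1-0.304)·(-1.98,-3.44) + 0.304·(-0.94,-1.93) = (-1.6638,-2.9810)
  v7: (1-0.304)·(1.02,-3.42) + 0.304·(0.59,-1.96) = (0.8893,-2.9762)
  v8: (1-0.304)·(2.93,-0.81) + 0.304·(2.23,-0.79) = (2.7172,-0.8039)
Shoelace sum Σ(x_i·y_{i+1} − x_{i+1}·y_i):
  i=1: 3.5656·3.0787 − 0.7053·2.5408 = +9.1855 (running +9.1855)
  i=2: 0.7053·2.9039 − -1.3298·3.0787 = +6.1420 (running +15.3275)
  i=3: -1.3298·0.8770 − -2.8590·2.9039 = +7.1360 (running +22.4636)
  i=4: -2.8590·-1.0974 − -2.7034·0.8770 = +5.5083 (running +27.9719)
  i=5: -2.7034·-2.9810 − -1.6638·-1.0974 = +6.2326 (running +34.2045)
  i=6: -1.6638·-2.9762 − 0.8893·-2.9810 = +7.6028 (running +41.8073)
  i=7: 0.8893·-0.8039 − 2.7172·-2.9762 = +7.3719 (running +49.1792)
  i=8: 2.7172·2.5408 − 3.5656·-0.8039 = +9.7703 (running +58.9495)
Area = |Σ|/2 = |58.9495|/2 = 29.4748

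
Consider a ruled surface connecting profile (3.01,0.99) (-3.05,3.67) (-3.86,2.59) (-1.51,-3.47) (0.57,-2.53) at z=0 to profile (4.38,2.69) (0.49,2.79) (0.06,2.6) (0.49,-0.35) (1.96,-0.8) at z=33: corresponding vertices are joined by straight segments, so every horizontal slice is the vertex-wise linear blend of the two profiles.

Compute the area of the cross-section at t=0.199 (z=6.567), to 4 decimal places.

Area at t=0.199: 22.0359

Cross-section at t=0.199: each vertex is (1-t)·p0[i] + t·p1[i].
  v1: (1-0.199)·(3.01,0.99) + 0.199·(4.38,2.69) = (3.2826,1.3283)
  v2: (1-0.199)·(-3.05,3.67) + 0.199·(0.49,2.79) = (-2.3455,3.4949)
  v3: (1-0.199)·(-3.86,2.59) + 0.199·(0.06,2.6) = (-3.0799,2.5920)
  v4: (1-0.199)·(-1.51,-3.47) + 0.199·(0.49,-0.35) = (-1.1120,-2.8491)
  v5: (1-0.199)·(0.57,-2.53) + 0.199·(1.96,-0.8) = (0.8466,-2.1857)
Shoelace sum Σ(x_i·y_{i+1} − x_{i+1}·y_i):
  i=1: 3.2826·3.4949 − -2.3455·1.3283 = +14.5880 (running +14.5880)
  i=2: -2.3455·2.5920 − -3.0799·3.4949 = +4.6843 (running +19.2723)
  i=3: -3.0799·-2.8491 − -1.1120·2.5920 = +11.6574 (running +30.9297)
  i=4: -1.1120·-2.1857 − 0.8466·-2.8491 = +4.8426 (running +35.7723)
  i=5: 0.8466·1.3283 − 3.2826·-2.1857 = +8.2995 (running +44.0718)
Area = |Σ|/2 = |44.0718|/2 = 22.0359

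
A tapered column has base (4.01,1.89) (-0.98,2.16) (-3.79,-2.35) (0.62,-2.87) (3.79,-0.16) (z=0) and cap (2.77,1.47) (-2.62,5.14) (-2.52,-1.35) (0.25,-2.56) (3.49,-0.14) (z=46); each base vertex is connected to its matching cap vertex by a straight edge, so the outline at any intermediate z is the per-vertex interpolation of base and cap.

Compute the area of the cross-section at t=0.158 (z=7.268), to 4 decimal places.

Cross-section at t=0.158: each vertex is (1-t)·p0[i] + t·p1[i].
  v1: (1-0.158)·(4.01,1.89) + 0.158·(2.77,1.47) = (3.8141,1.8236)
  v2: (1-0.158)·(-0.98,2.16) + 0.158·(-2.62,5.14) = (-1.2391,2.6308)
  v3: (1-0.158)·(-3.79,-2.35) + 0.158·(-2.52,-1.35) = (-3.5893,-2.1920)
  v4: (1-0.158)·(0.62,-2.87) + 0.158·(0.25,-2.56) = (0.5615,-2.8210)
  v5: (1-0.158)·(3.79,-0.16) + 0.158·(3.49,-0.14) = (3.7426,-0.1568)
Shoelace sum Σ(x_i·y_{i+1} − x_{i+1}·y_i):
  i=1: 3.8141·2.6308 − -1.2391·1.8236 = +12.2939 (running +12.2939)
  i=2: -1.2391·-2.1920 − -3.5893·2.6308 = +12.1591 (running +24.4531)
  i=3: -3.5893·-2.8210 − 0.5615·-2.1920 = +11.3565 (running +35.8096)
  i=4: 0.5615·-0.1568 − 3.7426·-2.8210 = +10.4699 (running +46.2794)
  i=5: 3.7426·1.8236 − 3.8141·-0.1568 = +7.4234 (running +53.7028)
Area = |Σ|/2 = |53.7028|/2 = 26.8514

Area at t=0.158: 26.8514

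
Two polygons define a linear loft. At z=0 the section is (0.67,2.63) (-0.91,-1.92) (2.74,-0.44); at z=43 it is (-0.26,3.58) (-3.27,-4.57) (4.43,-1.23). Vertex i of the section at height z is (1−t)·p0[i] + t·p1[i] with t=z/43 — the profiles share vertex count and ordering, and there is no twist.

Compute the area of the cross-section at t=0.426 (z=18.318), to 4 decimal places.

Cross-section at t=0.426: each vertex is (1-t)·p0[i] + t·p1[i].
  v1: (1-0.426)·(0.67,2.63) + 0.426·(-0.26,3.58) = (0.2738,3.0347)
  v2: (1-0.426)·(-0.91,-1.92) + 0.426·(-3.27,-4.57) = (-1.9154,-3.0489)
  v3: (1-0.426)·(2.74,-0.44) + 0.426·(4.43,-1.23) = (3.4599,-0.7765)
Shoelace sum Σ(x_i·y_{i+1} − x_{i+1}·y_i):
  i=1: 0.2738·-3.0489 − -1.9154·3.0347 = +4.9777 (running +4.9777)
  i=2: -1.9154·-0.7765 − 3.4599·-3.0489 = +12.0364 (running +17.0141)
  i=3: 3.4599·3.0347 − 0.2738·-0.7765 = +10.7125 (running +27.7266)
Area = |Σ|/2 = |27.7266|/2 = 13.8633

Area at t=0.426: 13.8633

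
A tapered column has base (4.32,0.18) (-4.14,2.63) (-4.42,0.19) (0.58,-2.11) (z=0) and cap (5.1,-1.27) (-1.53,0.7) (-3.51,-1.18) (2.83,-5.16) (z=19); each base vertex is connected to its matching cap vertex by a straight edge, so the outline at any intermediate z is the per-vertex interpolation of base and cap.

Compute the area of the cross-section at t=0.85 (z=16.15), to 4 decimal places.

Cross-section at t=0.85: each vertex is (1-t)·p0[i] + t·p1[i].
  v1: (1-0.85)·(4.32,0.18) + 0.85·(5.1,-1.27) = (4.9830,-1.0525)
  v2: (1-0.85)·(-4.14,2.63) + 0.85·(-1.53,0.7) = (-1.9215,0.9895)
  v3: (1-0.85)·(-4.42,0.19) + 0.85·(-3.51,-1.18) = (-3.6465,-0.9745)
  v4: (1-0.85)·(0.58,-2.11) + 0.85·(2.83,-5.16) = (2.4925,-4.7025)
Shoelace sum Σ(x_i·y_{i+1} − x_{i+1}·y_i):
  i=1: 4.9830·0.9895 − -1.9215·-1.0525 = +2.9083 (running +2.9083)
  i=2: -1.9215·-0.9745 − -3.6465·0.9895 = +5.4807 (running +8.3890)
  i=3: -3.6465·-4.7025 − 2.4925·-0.9745 = +19.5766 (running +27.9656)
  i=4: 2.4925·-1.0525 − 4.9830·-4.7025 = +20.8092 (running +48.7748)
Area = |Σ|/2 = |48.7748|/2 = 24.3874

Area at t=0.85: 24.3874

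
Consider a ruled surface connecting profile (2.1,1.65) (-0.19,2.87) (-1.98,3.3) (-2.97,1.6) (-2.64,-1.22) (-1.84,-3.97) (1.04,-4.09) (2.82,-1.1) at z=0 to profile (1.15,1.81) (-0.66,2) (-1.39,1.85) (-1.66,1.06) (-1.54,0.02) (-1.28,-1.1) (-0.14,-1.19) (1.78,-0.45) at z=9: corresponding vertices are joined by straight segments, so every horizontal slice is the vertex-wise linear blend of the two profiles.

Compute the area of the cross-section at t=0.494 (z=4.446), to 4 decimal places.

Cross-section at t=0.494: each vertex is (1-t)·p0[i] + t·p1[i].
  v1: (1-0.494)·(2.1,1.65) + 0.494·(1.15,1.81) = (1.6307,1.7290)
  v2: (1-0.494)·(-0.19,2.87) + 0.494·(-0.66,2) = (-0.4222,2.4402)
  v3: (1-0.494)·(-1.98,3.3) + 0.494·(-1.39,1.85) = (-1.6885,2.5837)
  v4: (1-0.494)·(-2.97,1.6) + 0.494·(-1.66,1.06) = (-2.3229,1.3332)
  v5: (1-0.494)·(-2.64,-1.22) + 0.494·(-1.54,0.02) = (-2.0966,-0.6074)
  v6: (1-0.494)·(-1.84,-3.97) + 0.494·(-1.28,-1.1) = (-1.5634,-2.5522)
  v7: (1-0.494)·(1.04,-4.09) + 0.494·(-0.14,-1.19) = (0.4571,-2.6574)
  v8: (1-0.494)·(2.82,-1.1) + 0.494·(1.78,-0.45) = (2.3062,-0.7789)
Shoelace sum Σ(x_i·y_{i+1} − x_{i+1}·y_i):
  i=1: 1.6307·2.4402 − -0.4222·1.7290 = +4.7092 (running +4.7092)
  i=2: -0.4222·2.5837 − -1.6885·2.4402 = +3.0296 (running +7.7389)
  i=3: -1.6885·1.3332 − -2.3229·2.5837 = +3.7503 (running +11.4892)
  i=4: -2.3229·-0.6074 − -2.0966·1.3332 = +4.2063 (running +15.6955)
  i=5: -2.0966·-2.5522 − -1.5634·-0.6074 = +4.4013 (running +20.0968)
  i=6: -1.5634·-2.6574 − 0.4571·-2.5522 = +5.3210 (running +25.4178)
  i=7: 0.4571·-0.7789 − 2.3062·-2.6574 = +5.7726 (running +31.1904)
  i=8: 2.3062·1.7290 − 1.6307·-0.7789 = +5.2577 (running +36.4482)
Area = |Σ|/2 = |36.4482|/2 = 18.2241

Area at t=0.494: 18.2241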